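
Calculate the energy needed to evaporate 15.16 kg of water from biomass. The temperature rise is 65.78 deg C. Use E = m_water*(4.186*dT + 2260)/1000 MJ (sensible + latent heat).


E = m_water * (4.186 * dT + 2260) / 1000
= 15.16 * (4.186 * 65.78 + 2260) / 1000
= 38.4360 MJ

38.4360 MJ


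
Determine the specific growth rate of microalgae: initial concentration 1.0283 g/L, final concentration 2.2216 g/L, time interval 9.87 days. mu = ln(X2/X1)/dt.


mu = ln(X2/X1) / dt
= ln(2.2216/1.0283) / 9.87
= 0.0780 per day

0.0780 per day


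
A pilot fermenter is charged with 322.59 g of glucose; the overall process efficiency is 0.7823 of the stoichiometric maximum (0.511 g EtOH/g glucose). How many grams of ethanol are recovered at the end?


Actual ethanol: m = 0.511 * 322.59 * 0.7823
m = 128.9571 g

128.9571 g


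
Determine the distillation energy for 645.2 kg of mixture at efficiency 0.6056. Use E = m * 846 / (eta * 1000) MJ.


E = m * 846 / (eta * 1000)
= 645.2 * 846 / (0.6056 * 1000)
= 901.3197 MJ

901.3197 MJ


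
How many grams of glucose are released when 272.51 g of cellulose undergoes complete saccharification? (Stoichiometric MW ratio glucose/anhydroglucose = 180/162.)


glucose = cellulose * 180/162
= 272.51 * 180/162
= 302.7889 g

302.7889 g


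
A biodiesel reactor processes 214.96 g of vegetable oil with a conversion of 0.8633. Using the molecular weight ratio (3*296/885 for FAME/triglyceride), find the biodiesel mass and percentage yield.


m_FAME = oil * conv * (3 * 296 / 885) = oil * conv * (888/885)
= 214.96 * 0.8633 * 888 / 885
= 186.2040 g
Y = m_FAME / oil * 100 = conv * (888/885) * 100
= 0.8633 * 888 / 885 * 100
= 86.62%

186.2040 g FAME; Y = 86.62%


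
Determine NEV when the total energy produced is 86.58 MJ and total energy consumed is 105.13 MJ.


NEV = E_out - E_in
= 86.58 - 105.13
= -18.5500 MJ

-18.5500 MJ


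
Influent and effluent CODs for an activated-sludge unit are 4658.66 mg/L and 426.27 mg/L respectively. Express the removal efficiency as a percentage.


eta = (COD_in - COD_out) / COD_in * 100
= (4658.66 - 426.27) / 4658.66 * 100
= 90.8499%

90.8499%


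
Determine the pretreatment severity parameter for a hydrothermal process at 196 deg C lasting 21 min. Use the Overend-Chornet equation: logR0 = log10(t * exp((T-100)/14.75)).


logR0 = log10(t * exp((T - 100) / 14.75))
= log10(21 * exp((196 - 100) / 14.75))
= 4.1488

4.1488


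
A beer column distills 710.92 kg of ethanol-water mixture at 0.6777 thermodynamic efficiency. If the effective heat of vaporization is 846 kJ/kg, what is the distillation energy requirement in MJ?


E = m * 846 / (eta * 1000)
= 710.92 * 846 / (0.6777 * 1000)
= 887.4699 MJ

887.4699 MJ


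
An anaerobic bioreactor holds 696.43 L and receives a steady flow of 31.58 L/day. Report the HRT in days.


HRT = V / Q
= 696.43 / 31.58
= 22.0529 days

22.0529 days


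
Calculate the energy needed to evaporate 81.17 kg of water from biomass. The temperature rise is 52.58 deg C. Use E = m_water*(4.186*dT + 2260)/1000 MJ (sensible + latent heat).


E = m_water * (4.186 * dT + 2260) / 1000
= 81.17 * (4.186 * 52.58 + 2260) / 1000
= 201.3097 MJ

201.3097 MJ


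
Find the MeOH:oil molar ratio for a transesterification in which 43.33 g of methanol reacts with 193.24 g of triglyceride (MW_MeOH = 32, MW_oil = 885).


Molar ratio = n_MeOH / n_oil = (MeOH/32) / (oil/885) = (MeOH * 885) / (32 * oil)
= (43.33 * 885) / (32 * 193.24)
= 6.2013

6.2013


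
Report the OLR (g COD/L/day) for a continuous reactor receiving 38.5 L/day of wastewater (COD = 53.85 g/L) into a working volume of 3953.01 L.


OLR = Q * S / V
= 38.5 * 53.85 / 3953.01
= 0.5245 g/L/day

0.5245 g/L/day


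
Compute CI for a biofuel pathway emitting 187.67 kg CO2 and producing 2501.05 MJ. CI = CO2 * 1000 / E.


CI = CO2 * 1000 / E
= 187.67 * 1000 / 2501.05
= 75.0365 g CO2/MJ

75.0365 g CO2/MJ


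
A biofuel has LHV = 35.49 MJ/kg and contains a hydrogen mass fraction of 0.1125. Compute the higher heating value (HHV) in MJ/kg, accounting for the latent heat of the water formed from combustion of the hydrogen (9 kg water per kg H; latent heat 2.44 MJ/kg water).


HHV = LHV + H_frac * 9 * 2.44
= 35.49 + 0.1125 * 9 * 2.44
= 37.9605 MJ/kg

37.9605 MJ/kg


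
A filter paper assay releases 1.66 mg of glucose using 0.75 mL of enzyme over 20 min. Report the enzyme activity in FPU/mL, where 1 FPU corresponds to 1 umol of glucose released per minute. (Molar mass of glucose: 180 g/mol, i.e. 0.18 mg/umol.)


Activity = glucose_mg / (0.18 mg/umol * V_mL * t_min)
= 1.66 / (0.18 * 0.75 * 20)
= 0.6148 FPU/mL

0.6148 FPU/mL


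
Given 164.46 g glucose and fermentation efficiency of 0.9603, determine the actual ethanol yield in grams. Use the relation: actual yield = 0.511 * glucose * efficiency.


Actual ethanol: m = 0.511 * 164.46 * 0.9603
m = 80.7027 g

80.7027 g


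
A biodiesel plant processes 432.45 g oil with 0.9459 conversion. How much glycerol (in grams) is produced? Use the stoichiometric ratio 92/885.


glycerol = oil * conv * (92/885)
= 432.45 * 0.9459 * 92 / 885
= 42.5232 g

42.5232 g


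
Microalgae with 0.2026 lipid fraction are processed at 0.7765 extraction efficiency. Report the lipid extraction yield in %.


Y = lipid_content * extraction_eff * 100
= 0.2026 * 0.7765 * 100
= 15.7319%

15.7319%


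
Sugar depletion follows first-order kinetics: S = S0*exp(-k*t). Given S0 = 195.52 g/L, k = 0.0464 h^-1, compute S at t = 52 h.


S = S0 * exp(-k * t)
S = 195.52 * exp(-0.0464 * 52)
S = 17.5116 g/L

17.5116 g/L


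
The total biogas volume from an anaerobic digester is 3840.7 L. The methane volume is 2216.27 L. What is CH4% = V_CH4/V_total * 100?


CH4% = V_CH4 / V_total * 100
= 2216.27 / 3840.7 * 100
= 57.7048%

57.7048%


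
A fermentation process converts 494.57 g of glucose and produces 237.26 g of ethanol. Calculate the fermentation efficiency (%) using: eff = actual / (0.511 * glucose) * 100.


Fermentation efficiency = (actual / (0.511 * glucose)) * 100
= (237.26 / (0.511 * 494.57)) * 100
= 93.8806%

93.8806%


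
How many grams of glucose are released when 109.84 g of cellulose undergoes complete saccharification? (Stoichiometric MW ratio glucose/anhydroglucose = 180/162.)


glucose = cellulose * 180/162
= 109.84 * 180/162
= 122.0444 g

122.0444 g


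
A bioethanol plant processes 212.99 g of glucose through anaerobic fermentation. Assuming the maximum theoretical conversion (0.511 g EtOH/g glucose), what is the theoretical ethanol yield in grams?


Theoretical ethanol yield: m_EtOH = 0.511 * m_glucose
m_EtOH = 0.511 * 212.99 = 108.8379 g

108.8379 g


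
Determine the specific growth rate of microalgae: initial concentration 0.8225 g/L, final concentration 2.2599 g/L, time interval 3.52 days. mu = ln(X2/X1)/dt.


mu = ln(X2/X1) / dt
= ln(2.2599/0.8225) / 3.52
= 0.2871 per day

0.2871 per day


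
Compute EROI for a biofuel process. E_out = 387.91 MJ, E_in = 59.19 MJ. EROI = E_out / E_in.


EROI = E_out / E_in
= 387.91 / 59.19
= 6.5536

6.5536


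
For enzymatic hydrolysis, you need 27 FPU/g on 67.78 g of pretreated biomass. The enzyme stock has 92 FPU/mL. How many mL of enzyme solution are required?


V = dosage * m_sub / activity
V = 27 * 67.78 / 92
V = 19.8920 mL

19.8920 mL


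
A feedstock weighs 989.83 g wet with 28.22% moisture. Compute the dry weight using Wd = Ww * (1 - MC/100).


Wd = Ww * (1 - MC/100)
= 989.83 * (1 - 28.22/100)
= 710.5000 g

710.5000 g


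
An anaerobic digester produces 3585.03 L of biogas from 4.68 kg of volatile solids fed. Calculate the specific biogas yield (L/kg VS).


Y = V / VS
= 3585.03 / 4.68
= 766.0321 L/kg VS

766.0321 L/kg VS


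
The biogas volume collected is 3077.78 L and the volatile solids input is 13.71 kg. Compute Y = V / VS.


Y = V / VS
= 3077.78 / 13.71
= 224.4916 L/kg VS

224.4916 L/kg VS


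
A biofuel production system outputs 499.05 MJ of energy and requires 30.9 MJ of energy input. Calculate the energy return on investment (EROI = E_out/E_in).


EROI = E_out / E_in
= 499.05 / 30.9
= 16.1505

16.1505


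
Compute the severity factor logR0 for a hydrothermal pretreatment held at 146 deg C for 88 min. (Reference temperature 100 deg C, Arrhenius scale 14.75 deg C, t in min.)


logR0 = log10(t * exp((T - 100) / 14.75))
= log10(88 * exp((146 - 100) / 14.75))
= 3.2989

3.2989


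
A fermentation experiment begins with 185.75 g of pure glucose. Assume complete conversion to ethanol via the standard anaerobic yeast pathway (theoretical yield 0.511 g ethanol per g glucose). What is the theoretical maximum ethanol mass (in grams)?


Theoretical ethanol yield: m_EtOH = 0.511 * m_glucose
m_EtOH = 0.511 * 185.75 = 94.9183 g

94.9183 g


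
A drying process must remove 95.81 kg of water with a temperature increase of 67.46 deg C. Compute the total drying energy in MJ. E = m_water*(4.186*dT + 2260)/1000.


E = m_water * (4.186 * dT + 2260) / 1000
= 95.81 * (4.186 * 67.46 + 2260) / 1000
= 243.5862 MJ

243.5862 MJ


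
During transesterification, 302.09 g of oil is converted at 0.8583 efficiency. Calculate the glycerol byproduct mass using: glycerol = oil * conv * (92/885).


glycerol = oil * conv * (92/885)
= 302.09 * 0.8583 * 92 / 885
= 26.9538 g

26.9538 g


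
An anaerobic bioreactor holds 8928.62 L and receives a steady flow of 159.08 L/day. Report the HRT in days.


HRT = V / Q
= 8928.62 / 159.08
= 56.1266 days

56.1266 days


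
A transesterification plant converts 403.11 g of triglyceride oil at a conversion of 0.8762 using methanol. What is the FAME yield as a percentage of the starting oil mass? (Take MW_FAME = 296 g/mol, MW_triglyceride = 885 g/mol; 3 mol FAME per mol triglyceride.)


m_FAME = oil * conv * (3 * 296 / 885) = oil * conv * (888/885)
= 403.11 * 0.8762 * 888 / 885
= 354.4023 g
Y = m_FAME / oil * 100 = conv * (888/885) * 100
= 0.8762 * 888 / 885 * 100
= 87.92%

87.92%


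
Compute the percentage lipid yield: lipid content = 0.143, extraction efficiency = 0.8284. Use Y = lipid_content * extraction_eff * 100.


Y = lipid_content * extraction_eff * 100
= 0.143 * 0.8284 * 100
= 11.8461%

11.8461%


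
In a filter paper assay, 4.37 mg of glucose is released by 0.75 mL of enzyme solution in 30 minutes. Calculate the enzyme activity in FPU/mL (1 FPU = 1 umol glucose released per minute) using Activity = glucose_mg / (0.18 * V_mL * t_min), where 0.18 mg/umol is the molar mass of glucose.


Activity = glucose_mg / (0.18 mg/umol * V_mL * t_min)
= 4.37 / (0.18 * 0.75 * 30)
= 1.0790 FPU/mL

1.0790 FPU/mL


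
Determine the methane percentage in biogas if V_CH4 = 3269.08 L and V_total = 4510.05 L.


CH4% = V_CH4 / V_total * 100
= 3269.08 / 4510.05 * 100
= 72.4843%

72.4843%


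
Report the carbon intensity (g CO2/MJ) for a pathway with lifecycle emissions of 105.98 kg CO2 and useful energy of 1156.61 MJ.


CI = CO2 * 1000 / E
= 105.98 * 1000 / 1156.61
= 91.6298 g CO2/MJ

91.6298 g CO2/MJ


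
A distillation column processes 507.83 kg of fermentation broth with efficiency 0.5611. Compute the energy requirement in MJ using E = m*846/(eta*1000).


E = m * 846 / (eta * 1000)
= 507.83 * 846 / (0.5611 * 1000)
= 765.6820 MJ

765.6820 MJ


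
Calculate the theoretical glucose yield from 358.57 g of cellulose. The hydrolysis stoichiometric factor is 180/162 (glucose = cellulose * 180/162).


glucose = cellulose * 180/162
= 358.57 * 180/162
= 398.4111 g

398.4111 g


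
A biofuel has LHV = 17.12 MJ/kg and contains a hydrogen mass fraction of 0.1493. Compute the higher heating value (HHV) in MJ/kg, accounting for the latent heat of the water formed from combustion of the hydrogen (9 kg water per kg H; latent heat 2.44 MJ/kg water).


HHV = LHV + H_frac * 9 * 2.44
= 17.12 + 0.1493 * 9 * 2.44
= 20.3986 MJ/kg

20.3986 MJ/kg


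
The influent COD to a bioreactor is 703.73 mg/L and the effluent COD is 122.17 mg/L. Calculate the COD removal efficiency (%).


eta = (COD_in - COD_out) / COD_in * 100
= (703.73 - 122.17) / 703.73 * 100
= 82.6396%

82.6396%


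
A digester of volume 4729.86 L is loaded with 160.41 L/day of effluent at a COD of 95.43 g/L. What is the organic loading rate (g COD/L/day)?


OLR = Q * S / V
= 160.41 * 95.43 / 4729.86
= 3.2364 g/L/day

3.2364 g/L/day


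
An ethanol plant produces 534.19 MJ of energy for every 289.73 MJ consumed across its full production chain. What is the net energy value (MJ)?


NEV = E_out - E_in
= 534.19 - 289.73
= 244.4600 MJ

244.4600 MJ


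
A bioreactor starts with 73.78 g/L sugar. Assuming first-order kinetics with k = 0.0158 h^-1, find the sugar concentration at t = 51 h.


S = S0 * exp(-k * t)
S = 73.78 * exp(-0.0158 * 51)
S = 32.9598 g/L

32.9598 g/L


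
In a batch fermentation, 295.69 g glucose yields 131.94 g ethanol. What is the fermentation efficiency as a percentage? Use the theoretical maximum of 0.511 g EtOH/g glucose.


Fermentation efficiency = (actual / (0.511 * glucose)) * 100
= (131.94 / (0.511 * 295.69)) * 100
= 87.3210%

87.3210%


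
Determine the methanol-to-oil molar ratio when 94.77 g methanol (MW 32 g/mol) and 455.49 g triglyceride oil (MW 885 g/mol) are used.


Molar ratio = n_MeOH / n_oil = (MeOH/32) / (oil/885) = (MeOH * 885) / (32 * oil)
= (94.77 * 885) / (32 * 455.49)
= 5.7542

5.7542


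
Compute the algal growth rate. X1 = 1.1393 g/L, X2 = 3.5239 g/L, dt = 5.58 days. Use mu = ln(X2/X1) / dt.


mu = ln(X2/X1) / dt
= ln(3.5239/1.1393) / 5.58
= 0.2024 per day

0.2024 per day


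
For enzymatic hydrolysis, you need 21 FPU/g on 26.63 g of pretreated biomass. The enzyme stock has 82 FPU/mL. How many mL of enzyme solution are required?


V = dosage * m_sub / activity
V = 21 * 26.63 / 82
V = 6.8199 mL

6.8199 mL


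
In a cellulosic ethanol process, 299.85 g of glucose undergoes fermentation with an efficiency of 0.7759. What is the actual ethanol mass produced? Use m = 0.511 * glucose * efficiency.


Actual ethanol: m = 0.511 * 299.85 * 0.7759
m = 118.8860 g

118.8860 g


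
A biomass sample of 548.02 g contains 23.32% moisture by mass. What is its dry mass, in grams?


Wd = Ww * (1 - MC/100)
= 548.02 * (1 - 23.32/100)
= 420.2217 g

420.2217 g


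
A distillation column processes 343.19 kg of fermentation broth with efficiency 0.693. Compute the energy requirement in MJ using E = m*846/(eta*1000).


E = m * 846 / (eta * 1000)
= 343.19 * 846 / (0.693 * 1000)
= 418.9592 MJ

418.9592 MJ


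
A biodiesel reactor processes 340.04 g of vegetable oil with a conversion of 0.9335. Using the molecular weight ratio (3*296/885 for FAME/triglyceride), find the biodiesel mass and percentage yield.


m_FAME = oil * conv * (3 * 296 / 885) = oil * conv * (888/885)
= 340.04 * 0.9335 * 888 / 885
= 318.5034 g
Y = m_FAME / oil * 100 = conv * (888/885) * 100
= 0.9335 * 888 / 885 * 100
= 93.67%

318.5034 g FAME; Y = 93.67%


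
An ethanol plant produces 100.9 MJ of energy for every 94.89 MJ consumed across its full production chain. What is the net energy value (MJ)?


NEV = E_out - E_in
= 100.9 - 94.89
= 6.0100 MJ

6.0100 MJ


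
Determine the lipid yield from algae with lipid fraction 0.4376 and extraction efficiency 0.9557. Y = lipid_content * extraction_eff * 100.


Y = lipid_content * extraction_eff * 100
= 0.4376 * 0.9557 * 100
= 41.8214%

41.8214%


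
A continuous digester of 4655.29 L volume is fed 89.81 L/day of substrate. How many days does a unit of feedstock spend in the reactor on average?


HRT = V / Q
= 4655.29 / 89.81
= 51.8349 days

51.8349 days


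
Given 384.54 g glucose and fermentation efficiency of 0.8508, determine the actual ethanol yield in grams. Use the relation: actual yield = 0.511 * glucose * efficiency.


Actual ethanol: m = 0.511 * 384.54 * 0.8508
m = 167.1821 g

167.1821 g


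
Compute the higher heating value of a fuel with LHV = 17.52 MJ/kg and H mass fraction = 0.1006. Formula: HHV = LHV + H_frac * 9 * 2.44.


HHV = LHV + H_frac * 9 * 2.44
= 17.52 + 0.1006 * 9 * 2.44
= 19.7292 MJ/kg

19.7292 MJ/kg


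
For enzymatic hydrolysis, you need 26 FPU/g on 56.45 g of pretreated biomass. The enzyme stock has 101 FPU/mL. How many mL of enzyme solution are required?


V = dosage * m_sub / activity
V = 26 * 56.45 / 101
V = 14.5317 mL

14.5317 mL


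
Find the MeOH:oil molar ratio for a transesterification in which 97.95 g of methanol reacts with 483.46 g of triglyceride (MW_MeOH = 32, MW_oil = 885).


Molar ratio = n_MeOH / n_oil = (MeOH/32) / (oil/885) = (MeOH * 885) / (32 * oil)
= (97.95 * 885) / (32 * 483.46)
= 5.6032

5.6032


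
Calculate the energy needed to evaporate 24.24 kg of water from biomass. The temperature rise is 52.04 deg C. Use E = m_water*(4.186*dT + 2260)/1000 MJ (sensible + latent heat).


E = m_water * (4.186 * dT + 2260) / 1000
= 24.24 * (4.186 * 52.04 + 2260) / 1000
= 60.0628 MJ

60.0628 MJ


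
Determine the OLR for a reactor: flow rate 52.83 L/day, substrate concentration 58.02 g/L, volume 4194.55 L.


OLR = Q * S / V
= 52.83 * 58.02 / 4194.55
= 0.7308 g/L/day

0.7308 g/L/day


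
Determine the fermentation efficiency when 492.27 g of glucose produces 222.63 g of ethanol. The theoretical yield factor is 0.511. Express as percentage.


Fermentation efficiency = (actual / (0.511 * glucose)) * 100
= (222.63 / (0.511 * 492.27)) * 100
= 88.5033%

88.5033%


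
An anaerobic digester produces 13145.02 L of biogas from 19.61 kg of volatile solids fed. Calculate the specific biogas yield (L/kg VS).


Y = V / VS
= 13145.02 / 19.61
= 670.3223 L/kg VS

670.3223 L/kg VS


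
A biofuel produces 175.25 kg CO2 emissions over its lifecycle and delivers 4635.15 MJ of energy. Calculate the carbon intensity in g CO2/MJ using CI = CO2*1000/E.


CI = CO2 * 1000 / E
= 175.25 * 1000 / 4635.15
= 37.8089 g CO2/MJ

37.8089 g CO2/MJ


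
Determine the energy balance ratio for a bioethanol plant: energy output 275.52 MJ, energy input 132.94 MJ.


EROI = E_out / E_in
= 275.52 / 132.94
= 2.0725

2.0725


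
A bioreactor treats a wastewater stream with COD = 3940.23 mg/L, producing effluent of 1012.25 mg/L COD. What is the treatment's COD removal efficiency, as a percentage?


eta = (COD_in - COD_out) / COD_in * 100
= (3940.23 - 1012.25) / 3940.23 * 100
= 74.3099%

74.3099%


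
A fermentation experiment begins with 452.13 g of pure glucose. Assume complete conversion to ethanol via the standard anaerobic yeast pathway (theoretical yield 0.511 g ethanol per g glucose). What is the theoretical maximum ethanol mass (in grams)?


Theoretical ethanol yield: m_EtOH = 0.511 * m_glucose
m_EtOH = 0.511 * 452.13 = 231.0384 g

231.0384 g


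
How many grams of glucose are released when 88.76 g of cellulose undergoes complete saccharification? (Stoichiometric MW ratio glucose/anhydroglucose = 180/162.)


glucose = cellulose * 180/162
= 88.76 * 180/162
= 98.6222 g

98.6222 g


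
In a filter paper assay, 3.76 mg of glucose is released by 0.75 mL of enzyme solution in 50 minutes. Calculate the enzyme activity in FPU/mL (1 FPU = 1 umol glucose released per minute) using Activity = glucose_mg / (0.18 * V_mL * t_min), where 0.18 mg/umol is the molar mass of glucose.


Activity = glucose_mg / (0.18 mg/umol * V_mL * t_min)
= 3.76 / (0.18 * 0.75 * 50)
= 0.5570 FPU/mL

0.5570 FPU/mL


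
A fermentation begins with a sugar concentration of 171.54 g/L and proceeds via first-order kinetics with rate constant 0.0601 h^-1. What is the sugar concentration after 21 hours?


S = S0 * exp(-k * t)
S = 171.54 * exp(-0.0601 * 21)
S = 48.5559 g/L

48.5559 g/L


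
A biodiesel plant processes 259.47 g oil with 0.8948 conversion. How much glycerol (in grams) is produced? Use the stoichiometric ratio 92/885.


glycerol = oil * conv * (92/885)
= 259.47 * 0.8948 * 92 / 885
= 24.1356 g

24.1356 g


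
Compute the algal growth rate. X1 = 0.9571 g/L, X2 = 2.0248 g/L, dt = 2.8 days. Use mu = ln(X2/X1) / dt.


mu = ln(X2/X1) / dt
= ln(2.0248/0.9571) / 2.8
= 0.2676 per day

0.2676 per day


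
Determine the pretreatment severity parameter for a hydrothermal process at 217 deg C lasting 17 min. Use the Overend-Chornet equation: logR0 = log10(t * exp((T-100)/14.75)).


logR0 = log10(t * exp((T - 100) / 14.75))
= log10(17 * exp((217 - 100) / 14.75))
= 4.6754

4.6754


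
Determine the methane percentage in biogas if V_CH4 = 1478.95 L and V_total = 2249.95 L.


CH4% = V_CH4 / V_total * 100
= 1478.95 / 2249.95 * 100
= 65.7326%

65.7326%


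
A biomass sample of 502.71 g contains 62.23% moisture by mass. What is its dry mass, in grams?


Wd = Ww * (1 - MC/100)
= 502.71 * (1 - 62.23/100)
= 189.8736 g

189.8736 g


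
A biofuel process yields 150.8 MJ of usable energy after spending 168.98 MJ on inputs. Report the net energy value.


NEV = E_out - E_in
= 150.8 - 168.98
= -18.1800 MJ

-18.1800 MJ


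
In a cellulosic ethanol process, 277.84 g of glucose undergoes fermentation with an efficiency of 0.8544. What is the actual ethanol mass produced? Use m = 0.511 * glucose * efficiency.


Actual ethanol: m = 0.511 * 277.84 * 0.8544
m = 121.3045 g

121.3045 g


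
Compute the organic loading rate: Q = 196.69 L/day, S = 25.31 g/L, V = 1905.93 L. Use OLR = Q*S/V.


OLR = Q * S / V
= 196.69 * 25.31 / 1905.93
= 2.6120 g/L/day

2.6120 g/L/day


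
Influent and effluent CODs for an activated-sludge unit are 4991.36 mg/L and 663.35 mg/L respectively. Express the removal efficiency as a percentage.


eta = (COD_in - COD_out) / COD_in * 100
= (4991.36 - 663.35) / 4991.36 * 100
= 86.7100%

86.7100%


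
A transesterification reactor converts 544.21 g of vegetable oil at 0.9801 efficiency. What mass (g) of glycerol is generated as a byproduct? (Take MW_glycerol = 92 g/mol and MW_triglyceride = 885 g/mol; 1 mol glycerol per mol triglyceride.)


glycerol = oil * conv * (92/885)
= 544.21 * 0.9801 * 92 / 885
= 55.4474 g

55.4474 g


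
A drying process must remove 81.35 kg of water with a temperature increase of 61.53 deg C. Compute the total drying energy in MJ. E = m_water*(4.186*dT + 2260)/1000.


E = m_water * (4.186 * dT + 2260) / 1000
= 81.35 * (4.186 * 61.53 + 2260) / 1000
= 204.8039 MJ

204.8039 MJ


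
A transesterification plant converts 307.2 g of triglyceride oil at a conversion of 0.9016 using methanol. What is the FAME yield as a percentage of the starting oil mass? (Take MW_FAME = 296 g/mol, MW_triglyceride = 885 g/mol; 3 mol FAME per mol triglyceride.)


m_FAME = oil * conv * (3 * 296 / 885) = oil * conv * (888/885)
= 307.2 * 0.9016 * 888 / 885
= 277.9104 g
Y = m_FAME / oil * 100 = conv * (888/885) * 100
= 0.9016 * 888 / 885 * 100
= 90.47%

90.47%


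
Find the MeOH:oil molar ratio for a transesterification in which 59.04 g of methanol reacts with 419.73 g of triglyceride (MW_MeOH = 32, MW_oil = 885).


Molar ratio = n_MeOH / n_oil = (MeOH/32) / (oil/885) = (MeOH * 885) / (32 * oil)
= (59.04 * 885) / (32 * 419.73)
= 3.8902

3.8902


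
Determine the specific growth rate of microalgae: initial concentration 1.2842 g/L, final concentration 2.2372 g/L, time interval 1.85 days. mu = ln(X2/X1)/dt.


mu = ln(X2/X1) / dt
= ln(2.2372/1.2842) / 1.85
= 0.3000 per day

0.3000 per day


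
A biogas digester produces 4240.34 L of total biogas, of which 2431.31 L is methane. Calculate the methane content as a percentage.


CH4% = V_CH4 / V_total * 100
= 2431.31 / 4240.34 * 100
= 57.3376%

57.3376%


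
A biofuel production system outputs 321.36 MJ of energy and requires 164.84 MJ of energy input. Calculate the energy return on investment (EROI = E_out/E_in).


EROI = E_out / E_in
= 321.36 / 164.84
= 1.9495

1.9495


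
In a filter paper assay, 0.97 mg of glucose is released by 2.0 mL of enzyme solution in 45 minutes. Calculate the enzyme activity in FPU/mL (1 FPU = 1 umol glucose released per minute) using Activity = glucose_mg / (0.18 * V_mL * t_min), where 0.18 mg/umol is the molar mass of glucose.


Activity = glucose_mg / (0.18 mg/umol * V_mL * t_min)
= 0.97 / (0.18 * 2.0 * 45)
= 0.0599 FPU/mL

0.0599 FPU/mL


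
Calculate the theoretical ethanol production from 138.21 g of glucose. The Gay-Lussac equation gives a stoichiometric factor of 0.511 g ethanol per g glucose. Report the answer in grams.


Theoretical ethanol yield: m_EtOH = 0.511 * m_glucose
m_EtOH = 0.511 * 138.21 = 70.6253 g

70.6253 g


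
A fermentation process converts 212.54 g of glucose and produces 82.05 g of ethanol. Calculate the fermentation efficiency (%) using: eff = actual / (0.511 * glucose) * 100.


Fermentation efficiency = (actual / (0.511 * glucose)) * 100
= (82.05 / (0.511 * 212.54)) * 100
= 75.5470%

75.5470%


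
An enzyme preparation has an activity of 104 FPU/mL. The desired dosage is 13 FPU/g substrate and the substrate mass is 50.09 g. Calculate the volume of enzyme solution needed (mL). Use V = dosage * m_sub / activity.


V = dosage * m_sub / activity
V = 13 * 50.09 / 104
V = 6.2613 mL

6.2613 mL


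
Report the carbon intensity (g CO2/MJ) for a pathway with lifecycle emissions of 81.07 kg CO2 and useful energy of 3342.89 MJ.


CI = CO2 * 1000 / E
= 81.07 * 1000 / 3342.89
= 24.2515 g CO2/MJ

24.2515 g CO2/MJ


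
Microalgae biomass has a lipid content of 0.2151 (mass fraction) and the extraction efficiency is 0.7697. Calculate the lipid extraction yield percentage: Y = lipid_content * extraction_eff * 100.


Y = lipid_content * extraction_eff * 100
= 0.2151 * 0.7697 * 100
= 16.5562%

16.5562%


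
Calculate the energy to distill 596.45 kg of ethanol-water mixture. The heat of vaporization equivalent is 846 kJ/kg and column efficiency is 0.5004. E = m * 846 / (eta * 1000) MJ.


E = m * 846 / (eta * 1000)
= 596.45 * 846 / (0.5004 * 1000)
= 1008.3867 MJ

1008.3867 MJ


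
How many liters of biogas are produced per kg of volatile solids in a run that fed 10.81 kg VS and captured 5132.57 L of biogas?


Y = V / VS
= 5132.57 / 10.81
= 474.7983 L/kg VS

474.7983 L/kg VS


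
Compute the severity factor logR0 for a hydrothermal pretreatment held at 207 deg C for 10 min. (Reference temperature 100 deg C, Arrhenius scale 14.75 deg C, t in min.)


logR0 = log10(t * exp((T - 100) / 14.75))
= log10(10 * exp((207 - 100) / 14.75))
= 4.1505

4.1505


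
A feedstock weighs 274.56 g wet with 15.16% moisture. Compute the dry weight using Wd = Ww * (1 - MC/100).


Wd = Ww * (1 - MC/100)
= 274.56 * (1 - 15.16/100)
= 232.9367 g

232.9367 g


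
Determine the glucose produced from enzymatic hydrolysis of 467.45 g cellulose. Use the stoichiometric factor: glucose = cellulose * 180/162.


glucose = cellulose * 180/162
= 467.45 * 180/162
= 519.3889 g

519.3889 g


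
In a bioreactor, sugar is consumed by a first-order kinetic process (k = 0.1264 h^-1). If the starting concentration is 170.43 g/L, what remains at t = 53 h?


S = S0 * exp(-k * t)
S = 170.43 * exp(-0.1264 * 53)
S = 0.2100 g/L

0.2100 g/L


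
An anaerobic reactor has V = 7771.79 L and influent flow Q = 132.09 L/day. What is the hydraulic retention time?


HRT = V / Q
= 7771.79 / 132.09
= 58.8371 days

58.8371 days


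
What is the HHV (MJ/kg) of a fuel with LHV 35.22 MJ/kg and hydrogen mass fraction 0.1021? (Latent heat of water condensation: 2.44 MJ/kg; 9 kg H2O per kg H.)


HHV = LHV + H_frac * 9 * 2.44
= 35.22 + 0.1021 * 9 * 2.44
= 37.4621 MJ/kg

37.4621 MJ/kg


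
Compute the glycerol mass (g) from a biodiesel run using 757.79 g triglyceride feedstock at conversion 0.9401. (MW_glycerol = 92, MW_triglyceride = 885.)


glycerol = oil * conv * (92/885)
= 757.79 * 0.9401 * 92 / 885
= 74.0572 g

74.0572 g


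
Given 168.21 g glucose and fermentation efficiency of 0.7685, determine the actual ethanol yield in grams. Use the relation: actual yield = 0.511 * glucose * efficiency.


Actual ethanol: m = 0.511 * 168.21 * 0.7685
m = 66.0567 g

66.0567 g


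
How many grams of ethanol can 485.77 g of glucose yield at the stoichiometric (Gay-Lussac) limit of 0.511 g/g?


Theoretical ethanol yield: m_EtOH = 0.511 * m_glucose
m_EtOH = 0.511 * 485.77 = 248.2285 g

248.2285 g


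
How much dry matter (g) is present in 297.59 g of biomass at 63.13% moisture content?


Wd = Ww * (1 - MC/100)
= 297.59 * (1 - 63.13/100)
= 109.7214 g

109.7214 g


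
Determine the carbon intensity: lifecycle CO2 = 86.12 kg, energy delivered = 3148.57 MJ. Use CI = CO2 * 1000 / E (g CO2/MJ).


CI = CO2 * 1000 / E
= 86.12 * 1000 / 3148.57
= 27.3521 g CO2/MJ

27.3521 g CO2/MJ


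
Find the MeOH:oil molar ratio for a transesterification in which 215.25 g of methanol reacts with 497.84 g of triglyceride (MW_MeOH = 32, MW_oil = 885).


Molar ratio = n_MeOH / n_oil = (MeOH/32) / (oil/885) = (MeOH * 885) / (32 * oil)
= (215.25 * 885) / (32 * 497.84)
= 11.9577

11.9577


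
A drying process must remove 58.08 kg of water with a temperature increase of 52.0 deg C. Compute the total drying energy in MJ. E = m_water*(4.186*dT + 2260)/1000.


E = m_water * (4.186 * dT + 2260) / 1000
= 58.08 * (4.186 * 52.0 + 2260) / 1000
= 143.9032 MJ

143.9032 MJ


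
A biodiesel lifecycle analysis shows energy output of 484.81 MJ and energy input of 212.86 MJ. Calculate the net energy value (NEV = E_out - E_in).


NEV = E_out - E_in
= 484.81 - 212.86
= 271.9500 MJ

271.9500 MJ


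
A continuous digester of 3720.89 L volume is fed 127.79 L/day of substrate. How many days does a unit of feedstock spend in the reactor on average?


HRT = V / Q
= 3720.89 / 127.79
= 29.1172 days

29.1172 days


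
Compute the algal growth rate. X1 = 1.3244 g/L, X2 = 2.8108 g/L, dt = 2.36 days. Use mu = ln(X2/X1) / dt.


mu = ln(X2/X1) / dt
= ln(2.8108/1.3244) / 2.36
= 0.3189 per day

0.3189 per day


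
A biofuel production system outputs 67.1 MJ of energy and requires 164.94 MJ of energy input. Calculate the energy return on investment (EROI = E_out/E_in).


EROI = E_out / E_in
= 67.1 / 164.94
= 0.4068

0.4068


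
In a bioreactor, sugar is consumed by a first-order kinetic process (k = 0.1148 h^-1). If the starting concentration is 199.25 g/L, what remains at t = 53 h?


S = S0 * exp(-k * t)
S = 199.25 * exp(-0.1148 * 53)
S = 0.4539 g/L

0.4539 g/L


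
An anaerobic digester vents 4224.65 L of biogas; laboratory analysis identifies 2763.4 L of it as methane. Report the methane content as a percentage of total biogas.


CH4% = V_CH4 / V_total * 100
= 2763.4 / 4224.65 * 100
= 65.4113%

65.4113%


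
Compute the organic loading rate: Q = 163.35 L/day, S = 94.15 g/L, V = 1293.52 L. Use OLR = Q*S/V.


OLR = Q * S / V
= 163.35 * 94.15 / 1293.52
= 11.8896 g/L/day

11.8896 g/L/day


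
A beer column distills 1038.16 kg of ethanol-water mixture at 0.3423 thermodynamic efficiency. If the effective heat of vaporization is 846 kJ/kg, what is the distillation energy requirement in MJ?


E = m * 846 / (eta * 1000)
= 1038.16 * 846 / (0.3423 * 1000)
= 2565.8293 MJ

2565.8293 MJ


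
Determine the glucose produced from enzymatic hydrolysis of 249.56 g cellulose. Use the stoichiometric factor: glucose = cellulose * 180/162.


glucose = cellulose * 180/162
= 249.56 * 180/162
= 277.2889 g

277.2889 g


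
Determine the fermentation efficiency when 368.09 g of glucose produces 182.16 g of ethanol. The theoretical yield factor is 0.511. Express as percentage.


Fermentation efficiency = (actual / (0.511 * glucose)) * 100
= (182.16 / (0.511 * 368.09)) * 100
= 96.8452%

96.8452%


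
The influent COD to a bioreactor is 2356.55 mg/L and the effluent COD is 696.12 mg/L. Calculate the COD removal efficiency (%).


eta = (COD_in - COD_out) / COD_in * 100
= (2356.55 - 696.12) / 2356.55 * 100
= 70.4602%

70.4602%


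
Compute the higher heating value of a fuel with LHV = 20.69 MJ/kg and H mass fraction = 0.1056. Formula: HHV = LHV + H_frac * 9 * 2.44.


HHV = LHV + H_frac * 9 * 2.44
= 20.69 + 0.1056 * 9 * 2.44
= 23.0090 MJ/kg

23.0090 MJ/kg


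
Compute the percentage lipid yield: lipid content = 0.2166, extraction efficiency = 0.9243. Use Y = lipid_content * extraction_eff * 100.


Y = lipid_content * extraction_eff * 100
= 0.2166 * 0.9243 * 100
= 20.0203%

20.0203%


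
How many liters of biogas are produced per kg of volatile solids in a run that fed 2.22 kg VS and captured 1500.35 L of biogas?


Y = V / VS
= 1500.35 / 2.22
= 675.8333 L/kg VS

675.8333 L/kg VS


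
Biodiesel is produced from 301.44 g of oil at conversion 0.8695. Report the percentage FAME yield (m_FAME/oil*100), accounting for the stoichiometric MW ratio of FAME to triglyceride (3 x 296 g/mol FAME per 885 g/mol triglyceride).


m_FAME = oil * conv * (3 * 296 / 885) = oil * conv * (888/885)
= 301.44 * 0.8695 * 888 / 885
= 262.9906 g
Y = m_FAME / oil * 100 = conv * (888/885) * 100
= 0.8695 * 888 / 885 * 100
= 87.24%

87.24%


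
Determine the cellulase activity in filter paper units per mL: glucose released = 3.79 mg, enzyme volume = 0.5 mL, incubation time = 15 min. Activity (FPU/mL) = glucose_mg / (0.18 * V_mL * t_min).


Activity = glucose_mg / (0.18 mg/umol * V_mL * t_min)
= 3.79 / (0.18 * 0.5 * 15)
= 2.8074 FPU/mL

2.8074 FPU/mL


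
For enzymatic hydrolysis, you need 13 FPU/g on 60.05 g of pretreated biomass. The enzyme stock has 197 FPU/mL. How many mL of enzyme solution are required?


V = dosage * m_sub / activity
V = 13 * 60.05 / 197
V = 3.9627 mL

3.9627 mL


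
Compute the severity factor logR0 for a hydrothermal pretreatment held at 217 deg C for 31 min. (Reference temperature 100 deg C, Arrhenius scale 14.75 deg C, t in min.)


logR0 = log10(t * exp((T - 100) / 14.75))
= log10(31 * exp((217 - 100) / 14.75))
= 4.9363

4.9363


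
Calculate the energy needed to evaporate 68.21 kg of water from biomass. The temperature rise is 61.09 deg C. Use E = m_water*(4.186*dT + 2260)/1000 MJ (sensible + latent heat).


E = m_water * (4.186 * dT + 2260) / 1000
= 68.21 * (4.186 * 61.09 + 2260) / 1000
= 171.5974 MJ

171.5974 MJ


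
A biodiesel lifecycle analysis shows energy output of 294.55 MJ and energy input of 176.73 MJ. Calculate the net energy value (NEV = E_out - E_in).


NEV = E_out - E_in
= 294.55 - 176.73
= 117.8200 MJ

117.8200 MJ


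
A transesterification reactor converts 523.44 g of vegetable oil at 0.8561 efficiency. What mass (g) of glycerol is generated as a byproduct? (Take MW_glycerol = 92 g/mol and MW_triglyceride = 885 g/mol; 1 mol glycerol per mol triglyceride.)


glycerol = oil * conv * (92/885)
= 523.44 * 0.8561 * 92 / 885
= 46.5839 g

46.5839 g


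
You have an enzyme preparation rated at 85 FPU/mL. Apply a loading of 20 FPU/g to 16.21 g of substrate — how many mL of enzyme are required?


V = dosage * m_sub / activity
V = 20 * 16.21 / 85
V = 3.8141 mL

3.8141 mL


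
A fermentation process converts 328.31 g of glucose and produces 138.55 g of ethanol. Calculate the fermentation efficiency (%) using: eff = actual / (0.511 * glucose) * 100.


Fermentation efficiency = (actual / (0.511 * glucose)) * 100
= (138.55 / (0.511 * 328.31)) * 100
= 82.5851%

82.5851%


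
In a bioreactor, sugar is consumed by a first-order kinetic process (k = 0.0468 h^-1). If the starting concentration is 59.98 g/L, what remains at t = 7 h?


S = S0 * exp(-k * t)
S = 59.98 * exp(-0.0468 * 7)
S = 43.2247 g/L

43.2247 g/L


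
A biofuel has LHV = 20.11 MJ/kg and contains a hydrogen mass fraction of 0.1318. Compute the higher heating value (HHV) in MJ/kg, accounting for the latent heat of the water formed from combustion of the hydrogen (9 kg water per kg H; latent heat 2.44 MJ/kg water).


HHV = LHV + H_frac * 9 * 2.44
= 20.11 + 0.1318 * 9 * 2.44
= 23.0043 MJ/kg

23.0043 MJ/kg


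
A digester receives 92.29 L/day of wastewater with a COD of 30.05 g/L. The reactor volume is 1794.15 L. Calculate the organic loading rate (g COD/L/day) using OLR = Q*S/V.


OLR = Q * S / V
= 92.29 * 30.05 / 1794.15
= 1.5458 g/L/day

1.5458 g/L/day


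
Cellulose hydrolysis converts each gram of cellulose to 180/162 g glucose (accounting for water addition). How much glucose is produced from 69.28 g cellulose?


glucose = cellulose * 180/162
= 69.28 * 180/162
= 76.9778 g

76.9778 g


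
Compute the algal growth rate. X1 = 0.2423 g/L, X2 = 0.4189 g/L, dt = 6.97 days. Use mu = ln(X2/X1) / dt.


mu = ln(X2/X1) / dt
= ln(0.4189/0.2423) / 6.97
= 0.0785 per day

0.0785 per day


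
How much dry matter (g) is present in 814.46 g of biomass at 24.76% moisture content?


Wd = Ww * (1 - MC/100)
= 814.46 * (1 - 24.76/100)
= 612.7997 g

612.7997 g


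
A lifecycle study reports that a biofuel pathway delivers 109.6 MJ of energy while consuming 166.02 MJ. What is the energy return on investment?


EROI = E_out / E_in
= 109.6 / 166.02
= 0.6602

0.6602


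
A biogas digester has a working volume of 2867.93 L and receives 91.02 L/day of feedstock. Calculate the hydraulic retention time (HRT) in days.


HRT = V / Q
= 2867.93 / 91.02
= 31.5088 days

31.5088 days


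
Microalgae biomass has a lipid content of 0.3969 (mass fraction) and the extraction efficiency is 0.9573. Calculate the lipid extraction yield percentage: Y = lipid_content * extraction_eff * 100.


Y = lipid_content * extraction_eff * 100
= 0.3969 * 0.9573 * 100
= 37.9952%

37.9952%


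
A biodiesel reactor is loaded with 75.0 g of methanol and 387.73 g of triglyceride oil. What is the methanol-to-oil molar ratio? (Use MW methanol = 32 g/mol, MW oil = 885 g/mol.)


Molar ratio = n_MeOH / n_oil = (MeOH/32) / (oil/885) = (MeOH * 885) / (32 * oil)
= (75.0 * 885) / (32 * 387.73)
= 5.3496

5.3496


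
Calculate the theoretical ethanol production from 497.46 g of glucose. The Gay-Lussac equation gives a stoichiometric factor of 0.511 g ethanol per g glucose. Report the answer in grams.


Theoretical ethanol yield: m_EtOH = 0.511 * m_glucose
m_EtOH = 0.511 * 497.46 = 254.2021 g

254.2021 g


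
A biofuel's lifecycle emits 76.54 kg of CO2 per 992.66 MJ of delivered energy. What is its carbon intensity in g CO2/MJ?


CI = CO2 * 1000 / E
= 76.54 * 1000 / 992.66
= 77.1060 g CO2/MJ

77.1060 g CO2/MJ


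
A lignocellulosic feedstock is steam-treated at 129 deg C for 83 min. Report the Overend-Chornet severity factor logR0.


logR0 = log10(t * exp((T - 100) / 14.75))
= log10(83 * exp((129 - 100) / 14.75))
= 2.7729

2.7729


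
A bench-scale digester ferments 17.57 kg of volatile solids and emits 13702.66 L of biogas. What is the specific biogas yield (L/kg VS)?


Y = V / VS
= 13702.66 / 17.57
= 779.8896 L/kg VS

779.8896 L/kg VS


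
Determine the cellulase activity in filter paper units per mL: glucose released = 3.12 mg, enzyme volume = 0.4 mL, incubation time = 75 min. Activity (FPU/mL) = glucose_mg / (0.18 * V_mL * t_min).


Activity = glucose_mg / (0.18 mg/umol * V_mL * t_min)
= 3.12 / (0.18 * 0.4 * 75)
= 0.5778 FPU/mL

0.5778 FPU/mL


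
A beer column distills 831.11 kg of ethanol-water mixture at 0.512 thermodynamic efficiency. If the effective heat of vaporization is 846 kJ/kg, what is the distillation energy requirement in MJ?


E = m * 846 / (eta * 1000)
= 831.11 * 846 / (0.512 * 1000)
= 1373.2794 MJ

1373.2794 MJ


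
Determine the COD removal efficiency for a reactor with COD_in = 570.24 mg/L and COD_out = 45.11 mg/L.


eta = (COD_in - COD_out) / COD_in * 100
= (570.24 - 45.11) / 570.24 * 100
= 92.0893%

92.0893%


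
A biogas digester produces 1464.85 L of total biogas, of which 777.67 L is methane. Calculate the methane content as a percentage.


CH4% = V_CH4 / V_total * 100
= 777.67 / 1464.85 * 100
= 53.0887%

53.0887%


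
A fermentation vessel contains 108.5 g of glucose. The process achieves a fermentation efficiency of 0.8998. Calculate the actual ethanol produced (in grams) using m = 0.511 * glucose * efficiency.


Actual ethanol: m = 0.511 * 108.5 * 0.8998
m = 49.8881 g

49.8881 g
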